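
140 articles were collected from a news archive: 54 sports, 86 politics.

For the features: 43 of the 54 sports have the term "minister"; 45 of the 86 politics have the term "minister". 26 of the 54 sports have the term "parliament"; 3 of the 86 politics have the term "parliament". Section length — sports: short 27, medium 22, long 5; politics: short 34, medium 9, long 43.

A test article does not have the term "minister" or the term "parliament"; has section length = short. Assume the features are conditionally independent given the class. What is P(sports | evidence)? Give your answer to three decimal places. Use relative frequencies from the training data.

sports: (54/140) × (11/54) × (28/54) × (27/54) ≈ 0.0203704
politics: (86/140) × (41/86) × (83/86) × (34/86) ≈ 0.111742
P(sports | x) = 0.0203704 / 0.1321124 ≈ 0.154

0.154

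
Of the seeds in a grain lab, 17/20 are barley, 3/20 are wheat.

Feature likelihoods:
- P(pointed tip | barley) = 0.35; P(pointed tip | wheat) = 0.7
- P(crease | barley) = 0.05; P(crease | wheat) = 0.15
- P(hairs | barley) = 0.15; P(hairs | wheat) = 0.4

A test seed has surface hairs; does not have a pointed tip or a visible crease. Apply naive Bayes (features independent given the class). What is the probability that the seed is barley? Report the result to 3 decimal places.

0.837

barley: 0.85 × (1−0.35) × (1−0.05) × 0.15 = 0.07873125
wheat: 0.15 × (1−0.7) × (1−0.15) × 0.4 = 0.0153
P(barley | x) = 0.07873125 / 0.09403125 ≈ 0.837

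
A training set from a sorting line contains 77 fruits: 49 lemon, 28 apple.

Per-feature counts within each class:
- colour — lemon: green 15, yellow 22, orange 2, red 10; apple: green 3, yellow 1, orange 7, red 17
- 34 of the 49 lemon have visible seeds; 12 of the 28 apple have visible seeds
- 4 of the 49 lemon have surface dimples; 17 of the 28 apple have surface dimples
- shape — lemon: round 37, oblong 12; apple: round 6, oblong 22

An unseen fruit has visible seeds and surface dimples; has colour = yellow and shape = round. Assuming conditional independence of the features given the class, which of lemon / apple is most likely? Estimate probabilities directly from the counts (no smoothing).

lemon: (49/77) × (22/49) × (34/49) × (4/49) × (37/49) ≈ 0.0122204
apple: (28/77) × (1/28) × (12/28) × (17/28) × (6/28) ≈ 0.00072413
Highest score → lemon.

lemon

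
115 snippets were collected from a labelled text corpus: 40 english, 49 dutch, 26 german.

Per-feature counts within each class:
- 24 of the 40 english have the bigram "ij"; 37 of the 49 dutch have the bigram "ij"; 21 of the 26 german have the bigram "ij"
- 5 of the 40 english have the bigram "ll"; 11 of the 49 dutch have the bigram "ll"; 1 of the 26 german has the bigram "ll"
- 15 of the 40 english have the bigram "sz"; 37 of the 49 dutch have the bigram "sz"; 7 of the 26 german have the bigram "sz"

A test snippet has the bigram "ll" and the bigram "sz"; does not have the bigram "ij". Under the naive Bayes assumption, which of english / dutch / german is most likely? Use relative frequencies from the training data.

dutch

english: (40/115) × (16/40) × (5/40) × (15/40) ≈ 0.00652174
dutch: (49/115) × (12/49) × (11/49) × (37/49) ≈ 0.0176883
german: (26/115) × (5/26) × (1/26) × (7/26) ≈ 0.000450219
Highest score → dutch.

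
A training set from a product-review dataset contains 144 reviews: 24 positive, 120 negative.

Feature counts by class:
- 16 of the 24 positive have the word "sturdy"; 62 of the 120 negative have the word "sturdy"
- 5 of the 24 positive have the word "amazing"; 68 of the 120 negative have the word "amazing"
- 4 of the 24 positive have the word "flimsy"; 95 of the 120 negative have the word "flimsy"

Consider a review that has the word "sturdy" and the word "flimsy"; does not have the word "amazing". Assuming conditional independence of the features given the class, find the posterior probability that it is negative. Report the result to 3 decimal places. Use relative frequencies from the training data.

positive: (24/144) × (16/24) × (19/24) × (4/24) ≈ 0.0146605
negative: (120/144) × (62/120) × (52/120) × (95/120) ≈ 0.147704
P(negative | x) = 0.147704 / 0.1623645 ≈ 0.910

0.910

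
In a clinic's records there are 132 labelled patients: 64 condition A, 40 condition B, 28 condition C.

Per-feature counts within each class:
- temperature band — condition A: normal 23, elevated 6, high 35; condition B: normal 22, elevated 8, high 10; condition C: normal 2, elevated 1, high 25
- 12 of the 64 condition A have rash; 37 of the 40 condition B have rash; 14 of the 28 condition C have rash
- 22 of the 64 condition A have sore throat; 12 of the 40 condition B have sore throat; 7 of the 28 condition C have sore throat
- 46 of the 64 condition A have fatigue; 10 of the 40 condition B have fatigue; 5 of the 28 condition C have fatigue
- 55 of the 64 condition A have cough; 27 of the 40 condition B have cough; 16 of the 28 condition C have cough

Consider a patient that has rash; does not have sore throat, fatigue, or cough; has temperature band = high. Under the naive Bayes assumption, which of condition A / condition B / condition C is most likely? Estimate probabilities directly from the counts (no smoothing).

condition C

condition A: (64/132) × (35/64) × (12/64) × (42/64) × (18/64) × (9/64) ≈ 0.00129039
condition B: (40/132) × (10/40) × (37/40) × (28/40) × (30/40) × (13/40) ≈ 0.0119567
condition C: (28/132) × (25/28) × (14/28) × (21/28) × (23/28) × (12/28) ≈ 0.0250029
Highest score → condition C.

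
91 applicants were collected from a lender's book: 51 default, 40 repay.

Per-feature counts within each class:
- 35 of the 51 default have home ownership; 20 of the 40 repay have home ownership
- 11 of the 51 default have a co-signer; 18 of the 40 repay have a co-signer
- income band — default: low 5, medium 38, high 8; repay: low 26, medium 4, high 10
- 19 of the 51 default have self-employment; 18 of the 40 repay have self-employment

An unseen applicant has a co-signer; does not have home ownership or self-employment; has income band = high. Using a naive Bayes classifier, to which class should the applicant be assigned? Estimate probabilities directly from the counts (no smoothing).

repay

default: (51/91) × (16/51) × (11/51) × (8/51) × (32/51) ≈ 0.00373251
repay: (40/91) × (20/40) × (18/40) × (10/40) × (22/40) ≈ 0.0135989
Highest score → repay.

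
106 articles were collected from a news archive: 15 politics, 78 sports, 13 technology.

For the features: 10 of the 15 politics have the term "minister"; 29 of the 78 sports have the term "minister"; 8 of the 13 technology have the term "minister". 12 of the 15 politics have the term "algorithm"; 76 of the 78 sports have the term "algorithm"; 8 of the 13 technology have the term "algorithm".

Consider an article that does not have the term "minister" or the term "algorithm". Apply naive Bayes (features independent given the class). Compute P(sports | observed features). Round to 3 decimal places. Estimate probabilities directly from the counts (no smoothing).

0.301

politics: (15/106) × (5/15) × (3/15) ≈ 0.00943396
sports: (78/106) × (49/78) × (2/78) ≈ 0.0118529
technology: (13/106) × (5/13) × (5/13) ≈ 0.0181422
P(sports | x) = 0.0118529 / 0.03942906 ≈ 0.301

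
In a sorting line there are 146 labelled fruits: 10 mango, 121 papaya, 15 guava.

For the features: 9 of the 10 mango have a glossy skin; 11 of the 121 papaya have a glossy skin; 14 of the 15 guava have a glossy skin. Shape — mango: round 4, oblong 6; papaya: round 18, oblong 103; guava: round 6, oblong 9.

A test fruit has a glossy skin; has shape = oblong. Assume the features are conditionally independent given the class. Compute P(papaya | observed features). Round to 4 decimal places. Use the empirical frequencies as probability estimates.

mango: (10/146) × (9/10) × (6/10) ≈ 0.0369863
papaya: (121/146) × (11/121) × (103/121) ≈ 0.0641345
guava: (15/146) × (14/15) × (9/15) ≈ 0.0575342
P(papaya | x) = 0.0641345 / 0.158655 ≈ 0.4042

0.4042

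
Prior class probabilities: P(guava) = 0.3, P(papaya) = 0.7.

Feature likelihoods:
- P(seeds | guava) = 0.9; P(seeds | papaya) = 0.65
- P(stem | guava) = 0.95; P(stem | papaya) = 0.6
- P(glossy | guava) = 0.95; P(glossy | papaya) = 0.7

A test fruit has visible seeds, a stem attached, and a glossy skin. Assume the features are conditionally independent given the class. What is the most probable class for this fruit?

guava: 0.3 × 0.9 × 0.95 × 0.95 = 0.243675
papaya: 0.7 × 0.65 × 0.6 × 0.7 = 0.1911
Highest score → guava.

guava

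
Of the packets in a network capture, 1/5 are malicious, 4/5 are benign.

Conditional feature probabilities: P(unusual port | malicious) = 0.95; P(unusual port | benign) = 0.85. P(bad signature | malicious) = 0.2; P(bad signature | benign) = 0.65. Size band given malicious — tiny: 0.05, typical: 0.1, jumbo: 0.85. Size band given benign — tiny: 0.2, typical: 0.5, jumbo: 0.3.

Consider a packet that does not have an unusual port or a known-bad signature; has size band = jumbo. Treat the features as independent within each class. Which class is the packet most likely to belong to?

benign

malicious: 0.2 × (1−0.95) × (1−0.2) × 0.85 = 0.0068
benign: 0.8 × (1−0.85) × (1−0.65) × 0.3 = 0.0126
Highest score → benign.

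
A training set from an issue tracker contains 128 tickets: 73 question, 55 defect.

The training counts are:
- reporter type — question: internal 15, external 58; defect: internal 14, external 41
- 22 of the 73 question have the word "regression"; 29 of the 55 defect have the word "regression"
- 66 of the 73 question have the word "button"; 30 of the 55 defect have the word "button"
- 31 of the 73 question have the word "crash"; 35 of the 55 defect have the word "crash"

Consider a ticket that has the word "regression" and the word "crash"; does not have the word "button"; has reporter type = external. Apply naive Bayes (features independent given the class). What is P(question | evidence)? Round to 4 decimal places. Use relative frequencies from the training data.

question: (73/128) × (58/73) × (22/73) × (7/73) × (31/73) ≈ 0.00556073
defect: (55/128) × (41/55) × (29/55) × (25/55) × (35/55) ≈ 0.0488531
P(question | x) = 0.00556073 / 0.05441383 ≈ 0.1022

0.1022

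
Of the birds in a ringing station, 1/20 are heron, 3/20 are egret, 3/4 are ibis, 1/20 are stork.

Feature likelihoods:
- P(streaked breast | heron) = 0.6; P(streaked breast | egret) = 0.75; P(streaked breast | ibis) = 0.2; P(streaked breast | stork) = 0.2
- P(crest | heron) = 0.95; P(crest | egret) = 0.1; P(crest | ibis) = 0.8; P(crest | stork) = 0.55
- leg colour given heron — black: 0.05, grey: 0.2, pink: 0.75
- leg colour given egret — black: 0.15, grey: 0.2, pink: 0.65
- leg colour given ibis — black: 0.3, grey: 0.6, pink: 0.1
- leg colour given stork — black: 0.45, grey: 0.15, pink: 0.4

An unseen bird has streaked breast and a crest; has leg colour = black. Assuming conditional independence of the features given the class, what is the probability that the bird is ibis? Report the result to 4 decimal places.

heron: 0.05 × 0.6 × 0.95 × 0.05 = 0.001425
egret: 0.15 × 0.75 × 0.1 × 0.15 = 0.0016875
ibis: 0.75 × 0.2 × 0.8 × 0.3 = 0.036
stork: 0.05 × 0.2 × 0.55 × 0.45 = 0.002475
P(ibis | x) = 0.036 / 0.0415875 ≈ 0.8656

0.8656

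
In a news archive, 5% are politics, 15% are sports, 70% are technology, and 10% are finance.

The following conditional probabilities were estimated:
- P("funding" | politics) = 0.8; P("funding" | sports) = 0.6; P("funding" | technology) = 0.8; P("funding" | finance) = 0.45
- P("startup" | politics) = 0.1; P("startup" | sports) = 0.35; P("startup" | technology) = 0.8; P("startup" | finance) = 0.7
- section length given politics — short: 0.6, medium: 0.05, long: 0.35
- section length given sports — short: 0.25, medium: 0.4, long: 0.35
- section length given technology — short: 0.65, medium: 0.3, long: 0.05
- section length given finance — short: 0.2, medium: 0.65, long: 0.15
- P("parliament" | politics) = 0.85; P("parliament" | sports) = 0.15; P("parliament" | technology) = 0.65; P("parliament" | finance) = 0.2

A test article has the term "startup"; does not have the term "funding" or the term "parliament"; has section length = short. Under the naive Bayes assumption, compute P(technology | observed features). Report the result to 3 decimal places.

politics: 0.05 × (1−0.8) × 0.1 × 0.6 × (1−0.85) = 0.00009
sports: 0.15 × (1−0.6) × 0.35 × 0.25 × (1−0.15) = 0.0044625
technology: 0.7 × (1−0.8) × 0.8 × 0.65 × (1−0.65) = 0.02548
finance: 0.1 × (1−0.45) × 0.7 × 0.2 × (1−0.2) = 0.00616
P(technology | x) = 0.02548 / 0.0361925 ≈ 0.704

0.704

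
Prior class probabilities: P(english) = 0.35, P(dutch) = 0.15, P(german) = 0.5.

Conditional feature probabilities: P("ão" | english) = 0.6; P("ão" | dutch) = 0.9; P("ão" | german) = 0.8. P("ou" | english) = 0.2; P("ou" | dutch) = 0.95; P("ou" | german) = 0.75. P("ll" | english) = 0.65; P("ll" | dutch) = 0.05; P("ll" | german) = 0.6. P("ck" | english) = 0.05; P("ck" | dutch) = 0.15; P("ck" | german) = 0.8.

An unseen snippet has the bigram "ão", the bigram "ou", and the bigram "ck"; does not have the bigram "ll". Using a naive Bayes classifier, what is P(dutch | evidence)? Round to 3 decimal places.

english: 0.35 × 0.6 × 0.2 × (1−0.65) × 0.05 = 0.000735
dutch: 0.15 × 0.9 × 0.95 × (1−0.05) × 0.15 = 0.018275625
german: 0.5 × 0.8 × 0.75 × (1−0.6) × 0.8 = 0.096
P(dutch | x) = 0.018275625 / 0.115010625 ≈ 0.159

0.159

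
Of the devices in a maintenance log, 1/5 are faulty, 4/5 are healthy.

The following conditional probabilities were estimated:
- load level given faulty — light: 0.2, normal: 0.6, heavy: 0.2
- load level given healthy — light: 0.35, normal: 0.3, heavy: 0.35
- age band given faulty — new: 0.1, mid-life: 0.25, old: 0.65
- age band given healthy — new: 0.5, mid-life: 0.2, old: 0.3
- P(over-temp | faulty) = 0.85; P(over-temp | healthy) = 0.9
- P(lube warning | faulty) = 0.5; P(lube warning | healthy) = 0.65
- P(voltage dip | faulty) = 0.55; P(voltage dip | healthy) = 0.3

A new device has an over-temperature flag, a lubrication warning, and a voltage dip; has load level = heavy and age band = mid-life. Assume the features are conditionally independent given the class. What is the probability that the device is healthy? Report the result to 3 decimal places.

0.808

faulty: 0.2 × 0.2 × 0.25 × 0.85 × 0.5 × 0.55 = 0.0023375
healthy: 0.8 × 0.35 × 0.2 × 0.9 × 0.65 × 0.3 = 0.009828
P(healthy | x) = 0.009828 / 0.0121655 ≈ 0.808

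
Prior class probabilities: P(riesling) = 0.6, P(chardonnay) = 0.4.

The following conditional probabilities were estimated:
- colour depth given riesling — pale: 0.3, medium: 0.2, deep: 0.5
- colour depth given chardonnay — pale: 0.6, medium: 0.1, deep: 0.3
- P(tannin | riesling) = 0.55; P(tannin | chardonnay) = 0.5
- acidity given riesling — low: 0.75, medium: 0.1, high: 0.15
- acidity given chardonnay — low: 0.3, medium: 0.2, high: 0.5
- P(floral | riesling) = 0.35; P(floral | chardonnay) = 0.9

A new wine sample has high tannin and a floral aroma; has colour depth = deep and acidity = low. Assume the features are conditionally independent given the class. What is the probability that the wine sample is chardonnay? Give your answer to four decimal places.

0.2722

riesling: 0.6 × 0.5 × 0.55 × 0.75 × 0.35 = 0.0433125
chardonnay: 0.4 × 0.3 × 0.5 × 0.3 × 0.9 = 0.0162
P(chardonnay | x) = 0.0162 / 0.0595125 ≈ 0.2722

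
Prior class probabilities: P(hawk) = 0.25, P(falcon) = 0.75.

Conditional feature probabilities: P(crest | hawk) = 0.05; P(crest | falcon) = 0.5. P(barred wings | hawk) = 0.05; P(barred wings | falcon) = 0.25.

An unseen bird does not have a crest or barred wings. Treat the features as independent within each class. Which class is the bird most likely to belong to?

hawk: 0.25 × (1−0.05) × (1−0.05) = 0.225625
falcon: 0.75 × (1−0.5) × (1−0.25) = 0.28125
Highest score → falcon.

falcon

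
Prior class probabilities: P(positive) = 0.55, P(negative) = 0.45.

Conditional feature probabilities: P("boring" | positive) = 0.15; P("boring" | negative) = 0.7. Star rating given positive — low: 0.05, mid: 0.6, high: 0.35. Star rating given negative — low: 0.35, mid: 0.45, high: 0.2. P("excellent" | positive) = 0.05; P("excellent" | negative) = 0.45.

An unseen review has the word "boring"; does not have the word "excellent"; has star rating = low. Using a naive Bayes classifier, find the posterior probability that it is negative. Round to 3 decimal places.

0.939

positive: 0.55 × 0.15 × 0.05 × (1−0.05) = 0.00391875
negative: 0.45 × 0.7 × 0.35 × (1−0.45) = 0.0606375
P(negative | x) = 0.0606375 / 0.06455625 ≈ 0.939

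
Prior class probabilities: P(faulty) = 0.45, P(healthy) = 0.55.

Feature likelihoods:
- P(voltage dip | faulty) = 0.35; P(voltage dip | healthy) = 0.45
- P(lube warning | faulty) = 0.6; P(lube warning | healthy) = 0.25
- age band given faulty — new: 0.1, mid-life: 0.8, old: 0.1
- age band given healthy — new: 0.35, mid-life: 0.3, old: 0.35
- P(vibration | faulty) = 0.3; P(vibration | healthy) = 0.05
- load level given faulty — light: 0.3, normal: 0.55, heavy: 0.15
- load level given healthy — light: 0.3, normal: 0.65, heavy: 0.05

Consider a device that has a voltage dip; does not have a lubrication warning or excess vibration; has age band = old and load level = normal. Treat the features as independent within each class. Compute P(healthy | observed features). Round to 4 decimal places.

faulty: 0.45 × 0.35 × (1−0.6) × 0.1 × (1−0.3) × 0.55 = 0.0024255
healthy: 0.55 × 0.45 × (1−0.25) × 0.35 × (1−0.05) × 0.65 = 0.040118203125
P(healthy | x) = 0.040118203125 / 0.042543703125 ≈ 0.9430

0.9430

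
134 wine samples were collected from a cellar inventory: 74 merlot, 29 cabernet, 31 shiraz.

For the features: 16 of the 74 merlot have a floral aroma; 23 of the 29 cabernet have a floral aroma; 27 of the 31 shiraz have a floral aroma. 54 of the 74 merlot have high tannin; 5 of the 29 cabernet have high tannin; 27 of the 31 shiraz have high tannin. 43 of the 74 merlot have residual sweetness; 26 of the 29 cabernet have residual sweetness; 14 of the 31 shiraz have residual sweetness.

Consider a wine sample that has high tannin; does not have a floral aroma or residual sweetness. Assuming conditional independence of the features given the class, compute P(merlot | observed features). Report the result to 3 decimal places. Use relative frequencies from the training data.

merlot: (74/134) × (58/74) × (54/74) × (31/74) ≈ 0.132317
cabernet: (29/134) × (6/29) × (5/29) × (3/29) ≈ 0.000798623
shiraz: (31/134) × (4/31) × (27/31) × (17/31) ≈ 0.0142575
P(merlot | x) = 0.132317 / 0.147373123 ≈ 0.898

0.898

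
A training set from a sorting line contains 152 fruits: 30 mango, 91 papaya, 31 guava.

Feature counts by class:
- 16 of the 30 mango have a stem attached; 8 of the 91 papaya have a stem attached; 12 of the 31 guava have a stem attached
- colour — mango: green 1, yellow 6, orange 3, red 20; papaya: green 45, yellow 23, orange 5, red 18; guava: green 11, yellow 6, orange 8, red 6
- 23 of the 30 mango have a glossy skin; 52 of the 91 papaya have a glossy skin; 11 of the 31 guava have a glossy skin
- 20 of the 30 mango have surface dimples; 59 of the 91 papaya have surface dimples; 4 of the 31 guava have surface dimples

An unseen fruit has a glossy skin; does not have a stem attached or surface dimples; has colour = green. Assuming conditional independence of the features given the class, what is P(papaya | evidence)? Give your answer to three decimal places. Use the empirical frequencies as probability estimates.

mango: (30/152) × (14/30) × (1/30) × (23/30) × (10/30) ≈ 0.0007846
papaya: (91/152) × (83/91) × (45/91) × (52/91) × (32/91) ≈ 0.0542595
guava: (31/152) × (19/31) × (11/31) × (11/31) × (27/31) ≈ 0.013708
P(papaya | x) = 0.0542595 / 0.0687521 ≈ 0.789

0.789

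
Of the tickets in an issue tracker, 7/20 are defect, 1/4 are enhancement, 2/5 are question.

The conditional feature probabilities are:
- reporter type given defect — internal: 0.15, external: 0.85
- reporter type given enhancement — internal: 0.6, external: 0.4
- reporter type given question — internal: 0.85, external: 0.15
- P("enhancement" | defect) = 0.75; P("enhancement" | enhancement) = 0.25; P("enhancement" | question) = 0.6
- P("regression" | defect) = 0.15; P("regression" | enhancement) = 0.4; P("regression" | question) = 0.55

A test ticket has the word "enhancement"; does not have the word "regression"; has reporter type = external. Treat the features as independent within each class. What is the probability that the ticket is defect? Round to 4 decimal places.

defect: 0.35 × 0.85 × 0.75 × (1−0.15) = 0.18965625
enhancement: 0.25 × 0.4 × 0.25 × (1−0.4) = 0.015
question: 0.4 × 0.15 × 0.6 × (1−0.55) = 0.0162
P(defect | x) = 0.18965625 / 0.22085625 ≈ 0.8587

0.8587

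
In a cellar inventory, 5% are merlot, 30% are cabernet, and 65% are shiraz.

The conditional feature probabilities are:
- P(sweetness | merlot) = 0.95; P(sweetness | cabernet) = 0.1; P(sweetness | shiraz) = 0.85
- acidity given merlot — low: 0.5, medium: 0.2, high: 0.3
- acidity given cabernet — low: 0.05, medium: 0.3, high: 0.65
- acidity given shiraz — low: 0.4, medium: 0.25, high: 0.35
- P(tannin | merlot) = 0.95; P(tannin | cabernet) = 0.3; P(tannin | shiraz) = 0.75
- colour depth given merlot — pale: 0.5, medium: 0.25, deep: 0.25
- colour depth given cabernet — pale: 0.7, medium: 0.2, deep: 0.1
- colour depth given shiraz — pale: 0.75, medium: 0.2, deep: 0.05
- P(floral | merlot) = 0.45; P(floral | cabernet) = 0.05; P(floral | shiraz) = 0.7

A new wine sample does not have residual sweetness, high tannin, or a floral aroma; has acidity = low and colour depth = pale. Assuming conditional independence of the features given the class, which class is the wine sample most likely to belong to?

merlot: 0.05 × (1−0.95) × 0.5 × (1−0.95) × 0.5 × (1−0.45) = 0.0000171875
cabernet: 0.3 × (1−0.1) × 0.05 × (1−0.3) × 0.7 × (1−0.05) = 0.00628425
shiraz: 0.65 × (1−0.85) × 0.4 × (1−0.75) × 0.75 × (1−0.7) = 0.00219375
Highest score → cabernet.

cabernet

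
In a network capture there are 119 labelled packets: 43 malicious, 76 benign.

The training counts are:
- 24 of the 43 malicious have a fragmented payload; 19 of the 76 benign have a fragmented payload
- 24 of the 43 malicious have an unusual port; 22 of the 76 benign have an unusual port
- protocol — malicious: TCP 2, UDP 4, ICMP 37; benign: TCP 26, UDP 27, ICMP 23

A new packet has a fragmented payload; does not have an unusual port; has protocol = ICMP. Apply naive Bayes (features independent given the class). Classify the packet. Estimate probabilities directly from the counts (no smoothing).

malicious: (43/119) × (24/43) × (19/43) × (37/43) ≈ 0.0766801
benign: (76/119) × (19/76) × (54/76) × (23/76) ≈ 0.0343322
Highest score → malicious.

malicious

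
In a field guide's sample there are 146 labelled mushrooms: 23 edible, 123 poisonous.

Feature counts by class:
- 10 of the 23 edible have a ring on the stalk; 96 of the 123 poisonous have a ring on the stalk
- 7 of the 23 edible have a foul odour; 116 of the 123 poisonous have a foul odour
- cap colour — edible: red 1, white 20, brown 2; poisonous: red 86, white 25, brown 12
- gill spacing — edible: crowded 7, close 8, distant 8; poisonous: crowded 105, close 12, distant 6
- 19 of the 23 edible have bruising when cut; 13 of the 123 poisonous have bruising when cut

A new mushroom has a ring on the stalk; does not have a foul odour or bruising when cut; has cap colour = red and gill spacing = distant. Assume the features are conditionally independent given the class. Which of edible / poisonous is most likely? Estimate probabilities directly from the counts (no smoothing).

edible: (23/146) × (10/23) × (16/23) × (1/23) × (8/23) × (4/23) ≈ 0.000125316
poisonous: (123/146) × (96/123) × (7/123) × (86/123) × (6/123) × (110/123) ≈ 0.0011414
Highest score → poisonous.

poisonous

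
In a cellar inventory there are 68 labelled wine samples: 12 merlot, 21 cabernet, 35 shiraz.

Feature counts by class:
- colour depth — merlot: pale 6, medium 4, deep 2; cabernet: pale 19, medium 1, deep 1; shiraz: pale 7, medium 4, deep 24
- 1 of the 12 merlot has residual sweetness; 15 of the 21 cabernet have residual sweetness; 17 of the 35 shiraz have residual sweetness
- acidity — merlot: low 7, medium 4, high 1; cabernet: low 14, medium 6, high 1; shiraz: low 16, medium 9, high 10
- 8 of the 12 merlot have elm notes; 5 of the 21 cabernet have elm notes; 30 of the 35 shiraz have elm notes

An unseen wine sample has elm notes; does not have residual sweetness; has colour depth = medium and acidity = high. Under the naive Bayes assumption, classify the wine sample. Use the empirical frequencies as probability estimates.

merlot: (12/68) × (4/12) × (11/12) × (1/12) × (8/12) ≈ 0.00299564
cabernet: (21/68) × (1/21) × (6/21) × (1/21) × (5/21) ≈ 0.0000476381
shiraz: (35/68) × (4/35) × (18/35) × (10/35) × (30/35) ≈ 0.00740868
Highest score → shiraz.

shiraz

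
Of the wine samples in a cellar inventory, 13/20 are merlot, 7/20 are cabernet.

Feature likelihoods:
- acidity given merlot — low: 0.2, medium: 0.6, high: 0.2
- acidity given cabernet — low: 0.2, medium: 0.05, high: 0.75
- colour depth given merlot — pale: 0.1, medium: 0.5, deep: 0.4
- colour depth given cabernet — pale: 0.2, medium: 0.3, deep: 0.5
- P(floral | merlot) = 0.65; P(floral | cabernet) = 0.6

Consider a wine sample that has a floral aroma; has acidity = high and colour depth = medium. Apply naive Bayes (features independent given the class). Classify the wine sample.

cabernet

merlot: 0.65 × 0.2 × 0.5 × 0.65 = 0.04225
cabernet: 0.35 × 0.75 × 0.3 × 0.6 = 0.04725
Highest score → cabernet.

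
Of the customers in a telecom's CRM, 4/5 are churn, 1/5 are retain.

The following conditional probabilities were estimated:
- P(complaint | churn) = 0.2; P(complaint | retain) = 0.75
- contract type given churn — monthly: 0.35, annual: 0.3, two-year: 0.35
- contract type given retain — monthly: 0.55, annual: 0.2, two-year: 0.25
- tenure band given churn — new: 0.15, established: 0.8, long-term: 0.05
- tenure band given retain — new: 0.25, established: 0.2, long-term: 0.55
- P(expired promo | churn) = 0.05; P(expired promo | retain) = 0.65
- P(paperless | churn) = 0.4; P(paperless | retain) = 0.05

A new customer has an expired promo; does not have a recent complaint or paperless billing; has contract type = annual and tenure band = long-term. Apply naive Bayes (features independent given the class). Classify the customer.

retain

churn: 0.8 × (1−0.2) × 0.3 × 0.05 × 0.05 × (1−0.4) = 0.000288
retain: 0.2 × (1−0.75) × 0.2 × 0.55 × 0.65 × (1−0.05) = 0.00339625
Highest score → retain.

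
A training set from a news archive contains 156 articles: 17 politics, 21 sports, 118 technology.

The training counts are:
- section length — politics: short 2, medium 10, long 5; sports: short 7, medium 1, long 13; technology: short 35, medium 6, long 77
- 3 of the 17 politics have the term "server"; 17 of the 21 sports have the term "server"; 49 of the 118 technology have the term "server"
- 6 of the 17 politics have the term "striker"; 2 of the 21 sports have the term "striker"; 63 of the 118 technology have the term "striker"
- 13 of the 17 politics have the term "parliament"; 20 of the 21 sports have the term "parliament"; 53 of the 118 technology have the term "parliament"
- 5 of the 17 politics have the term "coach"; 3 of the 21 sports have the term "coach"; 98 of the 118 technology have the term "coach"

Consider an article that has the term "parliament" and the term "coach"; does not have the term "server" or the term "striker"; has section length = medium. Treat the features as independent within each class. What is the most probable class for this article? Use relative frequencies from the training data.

politics

politics: (17/156) × (10/17) × (14/17) × (11/17) × (13/17) × (5/17) ≈ 0.0076827
sports: (21/156) × (1/21) × (4/21) × (19/21) × (20/21) × (3/21) ≈ 0.000150301
technology: (118/156) × (6/118) × (69/118) × (55/118) × (53/118) × (98/118) ≈ 0.00391032
Highest score → politics.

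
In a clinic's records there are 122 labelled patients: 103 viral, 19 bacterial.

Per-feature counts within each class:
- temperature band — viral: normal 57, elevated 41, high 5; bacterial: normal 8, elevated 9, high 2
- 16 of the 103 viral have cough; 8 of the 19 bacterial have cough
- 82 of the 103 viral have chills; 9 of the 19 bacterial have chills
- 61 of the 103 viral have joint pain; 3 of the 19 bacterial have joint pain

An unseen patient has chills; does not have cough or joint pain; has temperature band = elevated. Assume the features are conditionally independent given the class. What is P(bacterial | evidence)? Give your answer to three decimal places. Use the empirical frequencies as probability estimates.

viral: (103/122) × (41/103) × (87/103) × (82/103) × (42/103) ≈ 0.0921499
bacterial: (19/122) × (9/19) × (11/19) × (9/19) × (16/19) ≈ 0.0170364
P(bacterial | x) = 0.0170364 / 0.1091863 ≈ 0.156

0.156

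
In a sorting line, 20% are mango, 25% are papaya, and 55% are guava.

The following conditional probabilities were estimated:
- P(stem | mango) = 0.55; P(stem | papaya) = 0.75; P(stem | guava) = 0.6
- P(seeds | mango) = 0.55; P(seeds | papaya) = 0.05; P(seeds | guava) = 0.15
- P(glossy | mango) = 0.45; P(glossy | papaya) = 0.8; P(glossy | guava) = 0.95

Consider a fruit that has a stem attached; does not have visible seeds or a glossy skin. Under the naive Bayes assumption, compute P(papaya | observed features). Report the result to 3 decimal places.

0.463

mango: 0.2 × 0.55 × (1−0.55) × (1−0.45) = 0.027225
papaya: 0.25 × 0.75 × (1−0.05) × (1−0.8) = 0.035625
guava: 0.55 × 0.6 × (1−0.15) × (1−0.95) = 0.014025
P(papaya | x) = 0.035625 / 0.076875 ≈ 0.463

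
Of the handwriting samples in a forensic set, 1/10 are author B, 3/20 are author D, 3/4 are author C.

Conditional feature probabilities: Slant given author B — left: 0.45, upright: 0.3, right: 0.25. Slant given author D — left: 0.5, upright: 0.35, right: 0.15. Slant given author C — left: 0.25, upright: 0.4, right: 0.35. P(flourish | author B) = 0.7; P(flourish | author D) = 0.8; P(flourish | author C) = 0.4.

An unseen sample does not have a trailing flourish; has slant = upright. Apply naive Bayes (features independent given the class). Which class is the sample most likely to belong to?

author C

author B: 0.1 × 0.3 × (1−0.7) = 0.009
author D: 0.15 × 0.35 × (1−0.8) = 0.0105
author C: 0.75 × 0.4 × (1−0.4) = 0.18
Highest score → author C.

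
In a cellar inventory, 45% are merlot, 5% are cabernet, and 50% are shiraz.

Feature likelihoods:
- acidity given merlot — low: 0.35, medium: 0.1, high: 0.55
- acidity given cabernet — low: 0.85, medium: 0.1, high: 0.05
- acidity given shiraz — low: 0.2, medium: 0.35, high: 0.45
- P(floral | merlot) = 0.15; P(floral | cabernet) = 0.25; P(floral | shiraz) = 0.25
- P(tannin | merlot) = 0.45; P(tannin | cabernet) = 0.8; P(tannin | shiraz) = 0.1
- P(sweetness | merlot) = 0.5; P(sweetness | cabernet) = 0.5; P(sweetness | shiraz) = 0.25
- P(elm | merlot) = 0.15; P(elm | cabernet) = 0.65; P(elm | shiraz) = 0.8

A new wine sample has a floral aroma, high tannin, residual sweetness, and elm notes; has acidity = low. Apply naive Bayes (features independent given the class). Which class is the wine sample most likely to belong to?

cabernet

merlot: 0.45 × 0.35 × 0.15 × 0.45 × 0.5 × 0.15 = 0.00079734375
cabernet: 0.05 × 0.85 × 0.25 × 0.8 × 0.5 × 0.65 = 0.0027625
shiraz: 0.5 × 0.2 × 0.25 × 0.1 × 0.25 × 0.8 = 0.0005
Highest score → cabernet.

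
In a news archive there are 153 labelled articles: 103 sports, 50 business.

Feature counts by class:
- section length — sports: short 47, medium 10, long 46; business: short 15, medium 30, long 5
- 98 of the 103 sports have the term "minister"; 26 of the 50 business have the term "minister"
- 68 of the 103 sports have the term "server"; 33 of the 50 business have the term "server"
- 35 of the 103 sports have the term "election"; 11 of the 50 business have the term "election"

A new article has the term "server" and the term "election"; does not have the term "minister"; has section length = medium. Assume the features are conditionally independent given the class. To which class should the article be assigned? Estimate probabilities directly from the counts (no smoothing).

business

sports: (103/153) × (10/103) × (5/103) × (68/103) × (35/103) ≈ 0.000711777
business: (50/153) × (30/50) × (24/50) × (33/50) × (11/50) ≈ 0.0136659
Highest score → business.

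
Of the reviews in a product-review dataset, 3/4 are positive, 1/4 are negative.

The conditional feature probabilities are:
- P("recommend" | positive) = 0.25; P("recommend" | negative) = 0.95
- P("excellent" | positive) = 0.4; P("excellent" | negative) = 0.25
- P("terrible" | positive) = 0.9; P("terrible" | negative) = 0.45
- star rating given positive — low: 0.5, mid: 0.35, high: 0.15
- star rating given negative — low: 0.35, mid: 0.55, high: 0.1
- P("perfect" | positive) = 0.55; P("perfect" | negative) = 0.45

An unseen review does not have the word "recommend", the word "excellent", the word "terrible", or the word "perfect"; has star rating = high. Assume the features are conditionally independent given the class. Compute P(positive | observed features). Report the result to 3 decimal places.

0.889

positive: 0.75 × (1−0.25) × (1−0.4) × (1−0.9) × 0.15 × (1−0.55) = 0.002278125
negative: 0.25 × (1−0.95) × (1−0.25) × (1−0.45) × 0.1 × (1−0.45) = 0.00028359375
P(positive | x) = 0.002278125 / 0.00256171875 ≈ 0.889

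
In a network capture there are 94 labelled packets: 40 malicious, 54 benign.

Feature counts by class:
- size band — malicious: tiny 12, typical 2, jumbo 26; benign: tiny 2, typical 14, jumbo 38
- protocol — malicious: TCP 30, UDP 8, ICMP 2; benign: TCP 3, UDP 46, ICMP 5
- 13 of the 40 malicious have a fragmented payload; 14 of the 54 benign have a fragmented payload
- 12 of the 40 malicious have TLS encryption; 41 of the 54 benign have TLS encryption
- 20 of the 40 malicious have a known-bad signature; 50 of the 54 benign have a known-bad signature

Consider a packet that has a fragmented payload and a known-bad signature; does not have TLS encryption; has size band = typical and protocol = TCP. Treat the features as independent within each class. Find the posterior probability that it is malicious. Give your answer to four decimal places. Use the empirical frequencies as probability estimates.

malicious: (40/94) × (2/40) × (30/40) × (13/40) × (28/40) × (20/40) ≈ 0.00181516
benign: (54/94) × (14/54) × (3/54) × (14/54) × (13/54) × (50/54) ≈ 0.000478176
P(malicious | x) = 0.00181516 / 0.002293336 ≈ 0.7915

0.7915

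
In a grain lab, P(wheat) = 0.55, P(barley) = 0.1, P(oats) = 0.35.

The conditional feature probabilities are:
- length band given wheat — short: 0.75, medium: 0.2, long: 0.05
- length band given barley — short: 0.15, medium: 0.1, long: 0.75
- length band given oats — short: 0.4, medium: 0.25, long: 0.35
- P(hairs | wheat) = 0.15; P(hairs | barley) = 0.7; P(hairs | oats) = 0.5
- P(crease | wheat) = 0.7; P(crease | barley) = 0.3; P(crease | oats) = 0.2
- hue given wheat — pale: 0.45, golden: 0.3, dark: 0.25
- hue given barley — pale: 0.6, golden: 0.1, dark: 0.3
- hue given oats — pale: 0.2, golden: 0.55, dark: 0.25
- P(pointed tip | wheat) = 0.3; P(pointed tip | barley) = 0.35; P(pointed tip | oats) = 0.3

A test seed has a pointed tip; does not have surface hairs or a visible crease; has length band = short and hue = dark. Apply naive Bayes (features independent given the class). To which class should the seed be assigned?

wheat

wheat: 0.55 × 0.75 × (1−0.15) × (1−0.7) × 0.25 × 0.3 = 0.0078890625
barley: 0.1 × 0.15 × (1−0.7) × (1−0.3) × 0.3 × 0.35 = 0.00033075
oats: 0.35 × 0.4 × (1−0.5) × (1−0.2) × 0.25 × 0.3 = 0.0042
Highest score → wheat.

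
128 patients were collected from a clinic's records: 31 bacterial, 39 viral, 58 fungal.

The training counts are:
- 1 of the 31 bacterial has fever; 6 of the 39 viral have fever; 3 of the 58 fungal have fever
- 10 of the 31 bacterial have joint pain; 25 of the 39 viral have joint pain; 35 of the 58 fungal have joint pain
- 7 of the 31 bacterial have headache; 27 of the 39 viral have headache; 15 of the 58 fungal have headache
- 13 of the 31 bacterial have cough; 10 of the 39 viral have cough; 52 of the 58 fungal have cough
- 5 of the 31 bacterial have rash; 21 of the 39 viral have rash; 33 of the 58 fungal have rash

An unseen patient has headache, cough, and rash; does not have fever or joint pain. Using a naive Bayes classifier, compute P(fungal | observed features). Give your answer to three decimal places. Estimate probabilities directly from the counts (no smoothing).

0.666

bacterial: (31/128) × (30/31) × (21/31) × (7/31) × (13/31) × (5/31) ≈ 0.00242491
viral: (39/128) × (33/39) × (14/39) × (27/39) × (10/39) × (21/39) ≈ 0.0088462
fungal: (58/128) × (55/58) × (23/58) × (15/58) × (52/58) × (33/58) ≈ 0.022479
P(fungal | x) = 0.022479 / 0.03375011 ≈ 0.666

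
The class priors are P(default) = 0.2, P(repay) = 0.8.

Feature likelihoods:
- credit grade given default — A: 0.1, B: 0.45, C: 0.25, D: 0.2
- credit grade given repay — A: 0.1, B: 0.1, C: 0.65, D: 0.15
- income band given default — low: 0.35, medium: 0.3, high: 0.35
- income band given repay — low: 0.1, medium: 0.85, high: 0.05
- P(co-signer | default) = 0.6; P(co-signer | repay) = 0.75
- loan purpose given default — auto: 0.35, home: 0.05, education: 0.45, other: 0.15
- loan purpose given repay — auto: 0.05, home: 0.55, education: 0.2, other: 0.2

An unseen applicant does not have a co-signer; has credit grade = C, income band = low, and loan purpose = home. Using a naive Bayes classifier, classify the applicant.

repay

default: 0.2 × 0.25 × 0.35 × (1−0.6) × 0.05 = 0.00035
repay: 0.8 × 0.65 × 0.1 × (1−0.75) × 0.55 = 0.00715
Highest score → repay.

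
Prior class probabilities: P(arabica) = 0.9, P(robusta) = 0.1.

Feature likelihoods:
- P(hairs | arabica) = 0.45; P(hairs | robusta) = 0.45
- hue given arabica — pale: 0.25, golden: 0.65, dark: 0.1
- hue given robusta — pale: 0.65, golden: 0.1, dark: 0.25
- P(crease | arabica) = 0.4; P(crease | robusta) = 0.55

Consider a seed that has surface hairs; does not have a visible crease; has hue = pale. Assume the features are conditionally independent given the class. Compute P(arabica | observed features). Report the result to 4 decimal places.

0.8219

arabica: 0.9 × 0.45 × 0.25 × (1−0.4) = 0.06075
robusta: 0.1 × 0.45 × 0.65 × (1−0.55) = 0.0131625
P(arabica | x) = 0.06075 / 0.0739125 ≈ 0.8219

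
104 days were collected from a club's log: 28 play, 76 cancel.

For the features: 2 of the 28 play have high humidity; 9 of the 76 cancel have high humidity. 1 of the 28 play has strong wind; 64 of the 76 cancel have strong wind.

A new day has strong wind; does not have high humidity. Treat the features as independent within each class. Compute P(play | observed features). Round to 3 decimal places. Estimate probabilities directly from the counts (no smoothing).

0.016

play: (28/104) × (26/28) × (1/28) ≈ 0.00892857
cancel: (76/104) × (67/76) × (64/76) ≈ 0.54251
P(play | x) = 0.00892857 / 0.55143857 ≈ 0.016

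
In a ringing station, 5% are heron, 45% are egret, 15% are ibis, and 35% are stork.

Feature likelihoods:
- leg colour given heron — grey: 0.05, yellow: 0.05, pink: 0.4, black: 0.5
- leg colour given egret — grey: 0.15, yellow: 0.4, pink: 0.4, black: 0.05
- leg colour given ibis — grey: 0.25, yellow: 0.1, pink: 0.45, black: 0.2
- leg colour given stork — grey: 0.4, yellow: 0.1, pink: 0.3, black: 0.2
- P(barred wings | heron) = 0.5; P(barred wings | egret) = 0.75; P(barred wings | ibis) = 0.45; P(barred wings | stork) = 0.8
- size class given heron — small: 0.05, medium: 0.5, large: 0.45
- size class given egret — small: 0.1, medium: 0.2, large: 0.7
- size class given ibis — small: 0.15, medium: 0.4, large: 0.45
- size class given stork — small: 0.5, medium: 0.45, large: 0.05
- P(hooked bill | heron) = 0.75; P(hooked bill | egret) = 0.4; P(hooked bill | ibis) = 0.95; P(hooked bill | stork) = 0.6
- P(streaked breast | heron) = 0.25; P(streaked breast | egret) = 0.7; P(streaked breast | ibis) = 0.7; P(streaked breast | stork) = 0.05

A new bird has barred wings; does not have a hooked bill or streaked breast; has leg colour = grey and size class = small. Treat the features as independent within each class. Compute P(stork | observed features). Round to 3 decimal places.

heron: 0.05 × 0.05 × 0.5 × 0.05 × (1−0.75) × (1−0.25) = 0.00001171875
egret: 0.45 × 0.15 × 0.75 × 0.1 × (1−0.4) × (1−0.7) = 0.00091125
ibis: 0.15 × 0.25 × 0.45 × 0.15 × (1−0.95) × (1−0.7) = 0.00003796875
stork: 0.35 × 0.4 × 0.8 × 0.5 × (1−0.6) × (1−0.05) = 0.02128
P(stork | x) = 0.02128 / 0.0222409375 ≈ 0.957

0.957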